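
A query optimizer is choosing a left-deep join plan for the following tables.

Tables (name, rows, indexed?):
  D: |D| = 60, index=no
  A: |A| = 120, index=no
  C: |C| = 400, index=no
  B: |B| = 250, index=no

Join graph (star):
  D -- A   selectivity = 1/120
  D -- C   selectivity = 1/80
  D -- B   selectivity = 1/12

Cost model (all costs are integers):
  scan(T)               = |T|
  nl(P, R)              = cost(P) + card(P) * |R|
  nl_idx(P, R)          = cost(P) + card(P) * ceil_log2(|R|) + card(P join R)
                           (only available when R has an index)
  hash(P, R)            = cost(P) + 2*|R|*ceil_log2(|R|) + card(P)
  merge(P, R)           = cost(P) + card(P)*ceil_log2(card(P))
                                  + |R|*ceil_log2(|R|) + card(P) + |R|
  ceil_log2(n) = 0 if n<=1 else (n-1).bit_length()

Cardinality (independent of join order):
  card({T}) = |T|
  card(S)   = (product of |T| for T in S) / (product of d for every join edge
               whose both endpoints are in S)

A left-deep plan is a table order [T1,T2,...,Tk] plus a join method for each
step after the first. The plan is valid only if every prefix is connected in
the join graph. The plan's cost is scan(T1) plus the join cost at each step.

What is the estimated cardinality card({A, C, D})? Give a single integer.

Tables in S: A(120), C(400), D(60)
Edges inside S: D-A(d=120), D-C(d=80)
numerator = 120 * 400 * 60 = 2880000
denominator = 120 * 80 = 9600
card(S) = 2880000 / 9600 = 300

300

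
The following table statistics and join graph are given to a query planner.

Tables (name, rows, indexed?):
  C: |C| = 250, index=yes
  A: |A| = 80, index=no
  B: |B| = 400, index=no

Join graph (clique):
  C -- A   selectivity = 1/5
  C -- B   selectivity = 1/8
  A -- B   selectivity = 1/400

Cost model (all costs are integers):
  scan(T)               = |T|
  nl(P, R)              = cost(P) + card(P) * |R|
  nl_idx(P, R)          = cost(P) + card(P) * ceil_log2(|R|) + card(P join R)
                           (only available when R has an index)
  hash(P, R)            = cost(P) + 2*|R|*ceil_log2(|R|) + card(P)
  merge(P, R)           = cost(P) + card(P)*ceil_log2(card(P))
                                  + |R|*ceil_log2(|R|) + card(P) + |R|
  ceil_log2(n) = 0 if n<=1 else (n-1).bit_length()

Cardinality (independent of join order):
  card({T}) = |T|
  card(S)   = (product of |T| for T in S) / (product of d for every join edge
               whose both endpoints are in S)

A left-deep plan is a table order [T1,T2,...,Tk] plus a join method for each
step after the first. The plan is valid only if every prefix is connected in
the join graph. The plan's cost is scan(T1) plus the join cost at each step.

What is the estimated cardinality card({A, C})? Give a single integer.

4000

Tables in S: A(80), C(250)
Edges inside S: C-A(d=5)
numerator = 80 * 250 = 20000
denominator = 5 = 5
card(S) = 20000 / 5 = 4000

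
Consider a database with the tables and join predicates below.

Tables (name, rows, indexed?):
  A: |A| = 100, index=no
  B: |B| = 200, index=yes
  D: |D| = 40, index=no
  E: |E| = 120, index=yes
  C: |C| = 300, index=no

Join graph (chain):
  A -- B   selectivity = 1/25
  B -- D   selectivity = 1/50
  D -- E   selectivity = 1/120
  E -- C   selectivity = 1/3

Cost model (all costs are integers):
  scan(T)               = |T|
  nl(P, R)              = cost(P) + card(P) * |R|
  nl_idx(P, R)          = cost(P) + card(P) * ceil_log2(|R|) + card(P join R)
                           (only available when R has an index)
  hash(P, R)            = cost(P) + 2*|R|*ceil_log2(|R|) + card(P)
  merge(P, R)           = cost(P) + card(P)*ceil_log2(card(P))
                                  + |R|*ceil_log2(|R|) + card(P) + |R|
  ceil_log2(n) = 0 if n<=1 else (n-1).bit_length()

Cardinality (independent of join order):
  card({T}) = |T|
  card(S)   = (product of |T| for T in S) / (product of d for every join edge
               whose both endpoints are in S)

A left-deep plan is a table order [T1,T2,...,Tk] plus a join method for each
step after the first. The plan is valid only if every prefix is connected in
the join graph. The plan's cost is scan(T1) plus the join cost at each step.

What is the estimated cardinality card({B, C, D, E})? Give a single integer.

16000

Tables in S: B(200), C(300), D(40), E(120)
Edges inside S: B-D(d=50), D-E(d=120), E-C(d=3)
numerator = 200 * 300 * 40 * 120 = 288000000
denominator = 50 * 120 * 3 = 18000
card(S) = 288000000 / 18000 = 16000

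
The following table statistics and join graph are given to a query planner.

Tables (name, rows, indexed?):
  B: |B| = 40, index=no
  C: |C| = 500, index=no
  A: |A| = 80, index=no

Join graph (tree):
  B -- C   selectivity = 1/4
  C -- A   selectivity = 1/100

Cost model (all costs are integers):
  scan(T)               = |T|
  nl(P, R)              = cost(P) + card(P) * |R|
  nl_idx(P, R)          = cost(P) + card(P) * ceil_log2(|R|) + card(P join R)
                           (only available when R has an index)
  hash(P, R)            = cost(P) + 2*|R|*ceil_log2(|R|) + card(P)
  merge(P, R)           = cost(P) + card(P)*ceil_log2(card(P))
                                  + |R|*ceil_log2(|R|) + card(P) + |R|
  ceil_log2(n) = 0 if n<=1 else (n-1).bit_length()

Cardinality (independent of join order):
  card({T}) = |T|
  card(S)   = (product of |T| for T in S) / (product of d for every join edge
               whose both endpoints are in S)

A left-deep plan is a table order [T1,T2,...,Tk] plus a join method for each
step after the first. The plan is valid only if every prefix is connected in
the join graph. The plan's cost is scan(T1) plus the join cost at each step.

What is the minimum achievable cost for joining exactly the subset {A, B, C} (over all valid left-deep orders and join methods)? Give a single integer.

3000

Selinger DP over subsets of {A,B,C}:
  {B}: scan cost=40, card=40
  {C}: scan cost=500, card=500
  {A}: scan cost=80, card=80
  {BC}: card=5000; try (B,hash)→1480, (C,merge)→5320, (B,merge)→5780, (C,hash)→9080, (C,nl)→20040, (B,nl)→20500; best=1480 via (B,hash)
  {AC}: card=400; try (A,hash)→2120, (C,merge)→5720, (A,merge)→6140, (C,hash)→9160, (C,nl)→40080, (A,nl)→40500; best=2120 via (A,hash)
  {ABC}: card=4000; try (B,hash)→3000, (B,merge)→6400, (A,hash)→7600, (B,nl)→18120, (A,merge)→72120, (A,nl)→401480; best=3000 via (B,hash)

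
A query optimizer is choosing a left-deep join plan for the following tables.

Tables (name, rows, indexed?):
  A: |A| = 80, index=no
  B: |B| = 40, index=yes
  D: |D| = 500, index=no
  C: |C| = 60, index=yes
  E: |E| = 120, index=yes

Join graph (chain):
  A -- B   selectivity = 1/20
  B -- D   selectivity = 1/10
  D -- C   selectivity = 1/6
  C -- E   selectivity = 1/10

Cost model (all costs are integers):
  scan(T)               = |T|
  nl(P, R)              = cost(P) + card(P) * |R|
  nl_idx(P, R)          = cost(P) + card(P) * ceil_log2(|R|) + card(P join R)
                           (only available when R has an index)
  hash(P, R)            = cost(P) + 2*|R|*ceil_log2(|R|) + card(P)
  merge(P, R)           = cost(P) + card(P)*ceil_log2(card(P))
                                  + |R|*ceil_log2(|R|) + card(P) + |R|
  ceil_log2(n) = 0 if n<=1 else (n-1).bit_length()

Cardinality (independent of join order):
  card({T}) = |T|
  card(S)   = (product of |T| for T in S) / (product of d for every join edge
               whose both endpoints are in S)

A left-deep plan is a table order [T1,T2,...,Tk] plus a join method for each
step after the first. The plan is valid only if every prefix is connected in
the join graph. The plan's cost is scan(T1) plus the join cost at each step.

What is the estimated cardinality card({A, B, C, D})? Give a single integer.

80000

Tables in S: A(80), B(40), C(60), D(500)
Edges inside S: A-B(d=20), B-D(d=10), D-C(d=6)
numerator = 80 * 40 * 60 * 500 = 96000000
denominator = 20 * 10 * 6 = 1200
card(S) = 96000000 / 1200 = 80000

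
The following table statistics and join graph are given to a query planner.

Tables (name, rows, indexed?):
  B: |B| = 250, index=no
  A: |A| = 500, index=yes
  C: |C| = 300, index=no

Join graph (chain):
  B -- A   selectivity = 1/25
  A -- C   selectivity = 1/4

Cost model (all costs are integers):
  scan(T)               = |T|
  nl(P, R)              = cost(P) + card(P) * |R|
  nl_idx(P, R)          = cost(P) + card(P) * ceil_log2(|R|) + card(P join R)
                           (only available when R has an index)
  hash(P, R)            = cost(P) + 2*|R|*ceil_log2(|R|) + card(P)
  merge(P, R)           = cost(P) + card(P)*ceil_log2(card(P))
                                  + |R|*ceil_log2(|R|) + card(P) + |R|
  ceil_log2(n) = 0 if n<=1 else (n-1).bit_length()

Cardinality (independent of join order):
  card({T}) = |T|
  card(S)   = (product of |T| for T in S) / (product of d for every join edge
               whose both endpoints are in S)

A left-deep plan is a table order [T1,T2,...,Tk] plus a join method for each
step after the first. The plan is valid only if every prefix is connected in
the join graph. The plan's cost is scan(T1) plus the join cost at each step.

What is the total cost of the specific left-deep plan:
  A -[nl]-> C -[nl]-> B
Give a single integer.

step 1: scan A: cost=500, card=500
step 2: join C via nl
    card(P join C) = 500*300/(4) = 37500
    cost = 500 + 500*300 = 150500
step 3: join B via nl
    card(P join B) = 37500*250/(25) = 375000
    cost = 150500 + 37500*250 = 9525500

9525500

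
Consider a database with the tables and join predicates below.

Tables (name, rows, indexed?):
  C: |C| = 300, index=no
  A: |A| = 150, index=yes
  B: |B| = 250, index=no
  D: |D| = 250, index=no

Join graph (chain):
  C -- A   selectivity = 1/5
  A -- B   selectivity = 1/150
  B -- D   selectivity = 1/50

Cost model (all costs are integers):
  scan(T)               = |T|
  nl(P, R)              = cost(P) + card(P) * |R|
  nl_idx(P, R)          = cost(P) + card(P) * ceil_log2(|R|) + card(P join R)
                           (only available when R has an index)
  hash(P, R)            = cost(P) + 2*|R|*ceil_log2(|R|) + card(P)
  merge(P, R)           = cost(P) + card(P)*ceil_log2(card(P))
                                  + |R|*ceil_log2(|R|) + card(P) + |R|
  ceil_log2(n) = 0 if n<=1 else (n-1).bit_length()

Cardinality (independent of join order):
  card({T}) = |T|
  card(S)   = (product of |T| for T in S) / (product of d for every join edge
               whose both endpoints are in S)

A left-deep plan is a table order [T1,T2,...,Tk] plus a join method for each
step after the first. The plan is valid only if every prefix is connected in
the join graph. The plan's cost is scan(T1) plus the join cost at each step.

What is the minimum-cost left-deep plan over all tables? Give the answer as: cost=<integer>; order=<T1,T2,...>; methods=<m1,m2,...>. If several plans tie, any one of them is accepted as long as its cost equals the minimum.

Selinger DP (subsets sized 1..n):
  {C}: scan cost=300, card=300
  {A}: scan cost=150, card=150
  {B}: scan cost=250, card=250
  {D}: scan cost=250, card=250
  {AC}: card=9000; try (A,hash)→3000, (C,merge)→4500, (A,merge)→4650, (C,hash)→5700, (A,nl_idx)→11700, (C,nl)→45150 …(+1); best=3000 via (A,hash)
  {AB}: card=250; try (A,nl_idx)→2500, (A,hash)→2900, (B,merge)→3750, (A,merge)→3850, (B,hash)→4300, (B,nl)→37650 …(+1); best=2500 via (A,nl_idx)
  {BD}: card=1250; try (D,hash)→4500, (B,hash)→4500, (D,merge)→4750, (B,merge)→4750, (D,nl)→62750, (B,nl)→62750; best=4500 via (D,hash)
  {ABC}: card=15000; try (C,merge)→7750, (C,hash)→8150, (B,hash)→16000, (C,nl)→77500, (B,merge)→140250, (B,nl)→2253000; best=7750 via (C,merge)
  {ABD}: card=1250; try (D,hash)→6750, (D,merge)→7000, (A,hash)→8150, (A,nl_idx)→15750, (A,merge)→20850, (D,nl)→65000 …(+1); best=6750 via (D,hash)
  {ABCD}: card=75000; try (C,hash)→13400, (C,merge)→24750, (D,hash)→26750, (D,merge)→235000, (C,nl)→381750, (D,nl)→3757750; best=13400 via (C,hash)

cost=13400; order=B,A,D,C; methods=nl_idx,hash,hash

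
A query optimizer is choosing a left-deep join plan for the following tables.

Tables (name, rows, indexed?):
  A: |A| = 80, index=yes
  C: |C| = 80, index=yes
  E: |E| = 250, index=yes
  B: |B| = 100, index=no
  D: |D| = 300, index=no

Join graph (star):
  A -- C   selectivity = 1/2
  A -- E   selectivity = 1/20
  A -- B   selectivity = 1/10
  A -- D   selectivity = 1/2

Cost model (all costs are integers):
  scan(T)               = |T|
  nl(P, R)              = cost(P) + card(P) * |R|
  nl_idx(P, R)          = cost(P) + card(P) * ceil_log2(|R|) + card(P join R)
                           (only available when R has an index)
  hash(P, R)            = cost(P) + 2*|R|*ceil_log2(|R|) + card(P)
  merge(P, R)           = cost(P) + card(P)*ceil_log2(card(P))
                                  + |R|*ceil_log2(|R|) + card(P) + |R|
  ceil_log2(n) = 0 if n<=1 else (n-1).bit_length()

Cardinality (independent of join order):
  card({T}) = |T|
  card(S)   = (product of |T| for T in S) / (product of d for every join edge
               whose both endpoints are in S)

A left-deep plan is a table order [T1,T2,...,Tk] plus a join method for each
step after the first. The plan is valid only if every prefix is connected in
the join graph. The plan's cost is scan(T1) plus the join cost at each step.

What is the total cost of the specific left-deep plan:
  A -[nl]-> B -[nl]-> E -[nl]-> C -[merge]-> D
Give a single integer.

9011080

step 1: scan A: cost=80, card=80
step 2: join B via nl
    card(P join B) = 80*100/(10) = 800
    cost = 80 + 80*100 = 8080
step 3: join E via nl
    card(P join E) = 800*250/(20) = 10000
    cost = 8080 + 800*250 = 208080
step 4: join C via nl
    card(P join C) = 10000*80/(2) = 400000
    cost = 208080 + 10000*80 = 1008080
step 5: join D via merge
    card(P join D) = 400000*300/(2) = 60000000
    cost = 1008080 + 400000*19 + 300*9 + 400000 + 300 = 9011080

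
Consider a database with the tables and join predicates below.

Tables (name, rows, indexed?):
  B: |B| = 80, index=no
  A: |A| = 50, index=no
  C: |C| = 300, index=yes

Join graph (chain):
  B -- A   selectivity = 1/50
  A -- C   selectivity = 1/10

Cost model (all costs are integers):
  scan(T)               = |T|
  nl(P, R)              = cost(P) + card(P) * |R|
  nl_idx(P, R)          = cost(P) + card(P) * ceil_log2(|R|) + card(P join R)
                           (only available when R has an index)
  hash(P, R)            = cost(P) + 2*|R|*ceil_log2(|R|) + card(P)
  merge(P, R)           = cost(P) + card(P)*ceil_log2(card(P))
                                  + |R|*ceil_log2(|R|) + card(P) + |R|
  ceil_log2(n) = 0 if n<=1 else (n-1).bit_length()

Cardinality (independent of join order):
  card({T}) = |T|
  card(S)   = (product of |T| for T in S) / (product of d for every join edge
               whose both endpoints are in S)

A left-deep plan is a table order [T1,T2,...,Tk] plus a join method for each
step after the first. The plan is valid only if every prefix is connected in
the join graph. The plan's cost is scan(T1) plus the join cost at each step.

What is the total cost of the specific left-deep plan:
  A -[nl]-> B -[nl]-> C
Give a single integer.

step 1: scan A: cost=50, card=50
step 2: join B via nl
    card(P join B) = 50*80/(50) = 80
    cost = 50 + 50*80 = 4050
step 3: join C via nl
    card(P join C) = 80*300/(10) = 2400
    cost = 4050 + 80*300 = 28050

28050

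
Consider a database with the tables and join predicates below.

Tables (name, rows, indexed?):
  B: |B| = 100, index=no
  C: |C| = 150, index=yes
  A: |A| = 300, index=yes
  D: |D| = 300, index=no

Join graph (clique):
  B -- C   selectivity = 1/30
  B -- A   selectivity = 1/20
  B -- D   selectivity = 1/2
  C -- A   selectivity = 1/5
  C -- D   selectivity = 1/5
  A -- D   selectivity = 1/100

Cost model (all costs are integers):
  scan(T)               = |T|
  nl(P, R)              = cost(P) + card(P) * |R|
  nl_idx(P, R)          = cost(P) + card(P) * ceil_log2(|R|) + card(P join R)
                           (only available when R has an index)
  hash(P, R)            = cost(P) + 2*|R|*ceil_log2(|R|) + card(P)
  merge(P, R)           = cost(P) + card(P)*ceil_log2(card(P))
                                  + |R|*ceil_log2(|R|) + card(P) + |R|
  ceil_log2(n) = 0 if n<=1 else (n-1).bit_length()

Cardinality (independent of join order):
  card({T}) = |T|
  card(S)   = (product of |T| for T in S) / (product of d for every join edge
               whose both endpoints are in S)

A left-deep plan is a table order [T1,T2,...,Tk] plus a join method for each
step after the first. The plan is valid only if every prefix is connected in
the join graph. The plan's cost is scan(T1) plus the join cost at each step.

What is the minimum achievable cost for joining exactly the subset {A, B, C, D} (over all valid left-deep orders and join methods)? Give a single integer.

10850

Selinger DP over subsets of {A,B,C,D}:
  {B}: scan cost=100, card=100
  {C}: scan cost=150, card=150
  {A}: scan cost=300, card=300
  {D}: scan cost=300, card=300
  {BC}: card=500; try (C,nl_idx)→1400, (B,hash)→1700, (C,merge)→2250, (B,merge)→2300, (C,hash)→2600, (C,nl)→15100 …(+1); best=1400 via (C,nl_idx)
  {AB}: card=1500; try (B,hash)→2000, (A,nl_idx)→2500, (A,merge)→3900, (B,merge)→4100, (A,hash)→5600, (A,nl)→30100 …(+1); best=2000 via (B,hash)
  {BD}: card=15000; try (B,hash)→2000, (D,merge)→3900, (B,merge)→4100, (D,hash)→5600, (D,nl)→30100, (B,nl)→30300; best=2000 via (B,hash)
  {AC}: card=9000; try (C,hash)→3000, (A,merge)→4500, (C,merge)→4650, (A,hash)→5700, (A,nl_idx)→10500, (C,nl_idx)→11700 …(+2); best=3000 via (C,hash)
  {CD}: card=9000; try (C,hash)→3000, (D,merge)→4500, (C,merge)→4650, (D,hash)→5700, (C,nl_idx)→11700, (D,nl)→45150 …(+1); best=3000 via (C,hash)
  {AD}: card=900; try (A,nl_idx)→3900, (D,hash)→6000, (A,hash)→6000, (D,merge)→6300, (A,merge)→6300, (D,nl)→90300 …(+1); best=3900 via (A,nl_idx)
  {ABC}: card=1500; try (C,hash)→5900, (A,hash)→7300, (A,nl_idx)→7400, (A,merge)→9400, (B,hash)→13400, (C,nl_idx)→15500 …(+5); best=5900 via (C,hash)
  {BCD}: card=15000; try (D,hash)→7300, (D,merge)→9400, (B,hash)→13400, (C,hash)→19400, (C,nl_idx)→137000, (B,merge)→138800 …(+4); best=7300 via (D,hash)
  {ABD}: card=2250; try (B,hash)→6200, (D,hash)→8900, (B,merge)→14600, (A,hash)→22400, (D,merge)→23000, (B,nl)→93900 …(+4); best=6200 via (B,hash)
  {ACD}: card=5400; try (C,hash)→7200, (C,merge)→15150, (C,nl_idx)→16500, (D,hash)→17400, (A,hash)→17400, (A,nl_idx)→89400 …(+5); best=7200 via (C,hash)
  {ABCD}: card=450; try (C,hash)→10850, (D,hash)→12800, (B,hash)→14000, (C,nl_idx)→24650, (D,merge)→26900, (A,hash)→27700 …(+8); best=10850 via (C,hash)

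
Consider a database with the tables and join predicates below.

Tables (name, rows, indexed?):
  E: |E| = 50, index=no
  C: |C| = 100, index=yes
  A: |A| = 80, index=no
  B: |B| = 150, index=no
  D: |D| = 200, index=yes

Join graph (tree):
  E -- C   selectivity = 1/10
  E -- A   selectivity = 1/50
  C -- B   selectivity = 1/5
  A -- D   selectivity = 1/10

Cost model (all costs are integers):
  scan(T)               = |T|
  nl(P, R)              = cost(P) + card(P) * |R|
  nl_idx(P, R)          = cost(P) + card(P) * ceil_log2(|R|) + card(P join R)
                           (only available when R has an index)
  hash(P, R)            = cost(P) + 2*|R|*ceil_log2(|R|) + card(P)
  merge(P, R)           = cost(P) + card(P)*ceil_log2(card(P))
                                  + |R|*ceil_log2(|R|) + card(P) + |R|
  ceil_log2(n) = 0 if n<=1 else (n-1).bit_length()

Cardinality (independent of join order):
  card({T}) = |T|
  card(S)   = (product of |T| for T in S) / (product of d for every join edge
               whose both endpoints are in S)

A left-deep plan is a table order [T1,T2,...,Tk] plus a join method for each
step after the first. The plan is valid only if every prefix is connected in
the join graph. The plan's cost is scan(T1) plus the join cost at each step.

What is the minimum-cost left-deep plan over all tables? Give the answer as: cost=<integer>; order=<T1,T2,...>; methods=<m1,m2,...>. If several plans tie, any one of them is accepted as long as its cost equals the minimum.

cost=24400; order=A,E,D,C,B; methods=hash,nl_idx,hash,hash

Selinger DP (subsets sized 1..n):
  {E}: scan cost=50, card=50
  {C}: scan cost=100, card=100
  {A}: scan cost=80, card=80
  {B}: scan cost=150, card=150
  {D}: scan cost=200, card=200
  {CE}: card=500; try (E,hash)→800, (C,nl_idx)→900, (C,merge)→1200, (E,merge)→1250, (C,hash)→1500, (C,nl)→5050 …(+1); best=800 via (E,hash)
  {AE}: card=80; try (E,hash)→760, (A,merge)→1040, (E,merge)→1070, (A,hash)→1220, (A,nl)→4050, (E,nl)→4080; best=760 via (E,hash)
  {BC}: card=3000; try (C,hash)→1700, (B,merge)→2250, (C,merge)→2300, (B,hash)→2600, (C,nl_idx)→4200, (B,nl)→15100 …(+1); best=1700 via (C,hash)
  {AD}: card=1600; try (A,hash)→1520, (D,nl_idx)→2320, (D,merge)→2520, (A,merge)→2640, (D,hash)→3360, (D,nl)→16080 …(+1); best=1520 via (A,hash)
  {ACE}: card=800; try (C,nl_idx)→2120, (C,merge)→2200, (C,hash)→2240, (A,hash)→2420, (A,merge)→6440, (C,nl)→8760 …(+1); best=2120 via (C,nl_idx)
  {BCE}: card=15000; try (B,hash)→3700, (E,hash)→5300, (B,merge)→7150, (E,merge)→41050, (B,nl)→75800, (E,nl)→151700; best=3700 via (B,hash)
  {ADE}: card=1600; try (D,nl_idx)→3000, (D,merge)→3200, (E,hash)→3720, (D,hash)→4040, (D,nl)→16760, (E,merge)→21070 …(+1); best=3000 via (D,nl_idx)
  {ABCE}: card=24000; try (B,hash)→5320, (B,merge)→12270, (A,hash)→19820, (B,nl)→122120, (A,merge)→229340, (A,nl)→1203700; best=5320 via (B,hash)
  {ACDE}: card=16000; try (C,hash)→6000, (D,hash)→6120, (D,merge)→12720, (C,merge)→23000, (D,nl_idx)→24520, (C,nl_idx)→30200 …(+2); best=6000 via (C,hash)
  {ABCDE}: card=480000; try (B,hash)→24400, (D,hash)→32520, (B,merge)→247350, (D,merge)→391120, (D,nl_idx)→677320, (B,nl)→2406000 …(+1); best=24400 via (B,hash)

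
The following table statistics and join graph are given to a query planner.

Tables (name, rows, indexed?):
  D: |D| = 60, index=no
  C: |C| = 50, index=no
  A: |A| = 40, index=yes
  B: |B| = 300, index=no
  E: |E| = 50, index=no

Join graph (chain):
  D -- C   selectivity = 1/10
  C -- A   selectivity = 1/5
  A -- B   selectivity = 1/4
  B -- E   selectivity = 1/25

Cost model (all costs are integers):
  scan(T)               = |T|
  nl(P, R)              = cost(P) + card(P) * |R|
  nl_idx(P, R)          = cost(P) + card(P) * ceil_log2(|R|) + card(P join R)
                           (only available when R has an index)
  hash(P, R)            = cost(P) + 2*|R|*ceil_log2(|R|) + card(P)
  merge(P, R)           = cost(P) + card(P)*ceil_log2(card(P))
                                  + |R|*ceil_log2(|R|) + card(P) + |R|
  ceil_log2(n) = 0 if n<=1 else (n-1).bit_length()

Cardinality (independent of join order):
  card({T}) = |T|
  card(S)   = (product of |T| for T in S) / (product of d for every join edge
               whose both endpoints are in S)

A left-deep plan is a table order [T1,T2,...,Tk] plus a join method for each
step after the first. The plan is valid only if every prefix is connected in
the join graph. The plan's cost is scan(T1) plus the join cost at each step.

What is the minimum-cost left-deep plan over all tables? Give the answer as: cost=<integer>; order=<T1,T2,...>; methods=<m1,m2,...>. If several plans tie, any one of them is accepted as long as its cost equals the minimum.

Selinger DP (subsets sized 1..n):
  {D}: scan cost=60, card=60
  {C}: scan cost=50, card=50
  {A}: scan cost=40, card=40
  {B}: scan cost=300, card=300
  {E}: scan cost=50, card=50
  {CD}: card=300; try (C,hash)→720, (D,hash)→820, (D,merge)→820, (C,merge)→830, (D,nl)→3050, (C,nl)→3060; best=720 via (C,hash)
  {AC}: card=400; try (A,hash)→580, (C,merge)→670, (C,hash)→680, (A,merge)→680, (A,nl_idx)→750, (C,nl)→2040 …(+1); best=580 via (A,hash)
  {AB}: card=3000; try (A,hash)→1080, (B,merge)→3320, (A,merge)→3580, (A,nl_idx)→5100, (B,hash)→5480, (B,nl)→12040 …(+1); best=1080 via (A,hash)
  {BE}: card=600; try (E,hash)→1200, (B,merge)→3400, (E,merge)→3650, (B,hash)→5500, (B,nl)→15050, (E,nl)→15300; best=1200 via (E,hash)
  {ACD}: card=2400; try (A,hash)→1500, (D,hash)→1700, (A,merge)→4000, (A,nl_idx)→4920, (D,merge)→5000, (A,nl)→12720 …(+1); best=1500 via (A,hash)
  {ABC}: card=30000; try (C,hash)→4680, (B,hash)→6380, (B,merge)→7580, (C,merge)→40430, (B,nl)→120580, (C,nl)→151080; best=4680 via (C,hash)
  {ABE}: card=6000; try (A,hash)→2280, (E,hash)→4680, (A,merge)→8080, (A,nl_idx)→10800, (A,nl)→25200, (E,merge)→40430 …(+1); best=2280 via (A,hash)
  {ABCD}: card=180000; try (B,hash)→9300, (D,hash)→35400, (B,merge)→35700, (D,merge)→485100, (B,nl)→721500, (D,nl)→1804680; best=9300 via (B,hash)
  {ABCE}: card=60000; try (C,hash)→8880, (E,hash)→35280, (C,merge)→86630, (C,nl)→302280, (E,merge)→485030, (E,nl)→1504680; best=8880 via (C,hash)
  {ABCDE}: card=360000; try (D,hash)→69600, (E,hash)→189900, (D,merge)→1029300, (E,merge)→3429650, (D,nl)→3608880, (E,nl)→9009300; best=69600 via (D,hash)

cost=69600; order=B,E,A,C,D; methods=hash,hash,hash,hash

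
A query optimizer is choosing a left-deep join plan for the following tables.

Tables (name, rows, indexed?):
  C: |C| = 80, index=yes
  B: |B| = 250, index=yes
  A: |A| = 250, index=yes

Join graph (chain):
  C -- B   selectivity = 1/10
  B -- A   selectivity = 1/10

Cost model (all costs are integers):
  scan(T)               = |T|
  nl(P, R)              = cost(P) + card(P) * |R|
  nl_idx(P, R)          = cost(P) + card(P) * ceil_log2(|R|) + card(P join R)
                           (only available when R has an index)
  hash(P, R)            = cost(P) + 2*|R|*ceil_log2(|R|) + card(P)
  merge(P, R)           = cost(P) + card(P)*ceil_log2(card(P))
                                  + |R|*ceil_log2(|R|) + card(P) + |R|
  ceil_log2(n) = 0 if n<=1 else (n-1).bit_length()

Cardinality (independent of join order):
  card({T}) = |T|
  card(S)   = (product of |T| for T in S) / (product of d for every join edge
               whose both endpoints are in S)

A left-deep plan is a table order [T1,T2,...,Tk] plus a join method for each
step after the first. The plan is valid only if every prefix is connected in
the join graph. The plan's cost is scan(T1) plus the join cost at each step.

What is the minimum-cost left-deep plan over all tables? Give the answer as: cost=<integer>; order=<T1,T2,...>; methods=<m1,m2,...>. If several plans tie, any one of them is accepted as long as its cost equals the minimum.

cost=7620; order=B,C,A; methods=hash,hash

Selinger DP (subsets sized 1..n):
  {C}: scan cost=80, card=80
  {B}: scan cost=250, card=250
  {A}: scan cost=250, card=250
  {BC}: card=2000; try (C,hash)→1620, (B,nl_idx)→2720, (B,merge)→2970, (C,merge)→3140, (C,nl_idx)→4000, (B,hash)→4160 …(+2); best=1620 via (C,hash)
  {AB}: card=6250; try (B,hash)→4500, (A,hash)→4500, (B,merge)→4750, (A,merge)→4750, (B,nl_idx)→8500, (A,nl_idx)→8500 …(+2); best=4500 via (B,hash)
  {ABC}: card=50000; try (A,hash)→7620, (C,hash)→11870, (A,merge)→27870, (A,nl_idx)→67620, (C,merge)→92640, (C,nl_idx)→98250 …(+2); best=7620 via (A,hash)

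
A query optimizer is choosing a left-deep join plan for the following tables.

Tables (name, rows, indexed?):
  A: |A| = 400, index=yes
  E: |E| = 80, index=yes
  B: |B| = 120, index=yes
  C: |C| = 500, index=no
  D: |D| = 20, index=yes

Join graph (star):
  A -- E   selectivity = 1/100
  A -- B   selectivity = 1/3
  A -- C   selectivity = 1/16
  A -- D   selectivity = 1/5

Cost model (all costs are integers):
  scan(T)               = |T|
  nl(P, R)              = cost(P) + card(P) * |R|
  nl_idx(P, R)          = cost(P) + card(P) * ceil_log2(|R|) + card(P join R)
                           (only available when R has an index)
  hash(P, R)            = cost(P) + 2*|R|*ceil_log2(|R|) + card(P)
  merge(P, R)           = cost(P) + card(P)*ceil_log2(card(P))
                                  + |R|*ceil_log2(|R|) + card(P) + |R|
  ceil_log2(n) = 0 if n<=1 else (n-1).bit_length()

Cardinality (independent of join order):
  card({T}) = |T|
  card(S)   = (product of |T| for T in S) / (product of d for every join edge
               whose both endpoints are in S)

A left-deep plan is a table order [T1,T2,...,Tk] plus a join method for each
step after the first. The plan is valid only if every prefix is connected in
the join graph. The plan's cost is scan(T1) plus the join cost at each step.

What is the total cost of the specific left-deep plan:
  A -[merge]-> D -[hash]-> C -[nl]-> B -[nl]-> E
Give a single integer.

step 1: scan A: cost=400, card=400
step 2: join D via merge
    card(P join D) = 400*20/(5) = 1600
    cost = 400 + 400*9 + 20*5 + 400 + 20 = 4520
step 3: join C via hash
    card(P join C) = 1600*500/(16) = 50000
    cost = 4520 + 2*500*9 + 1600 = 15120
step 4: join B via nl
    card(P join B) = 50000*120/(3) = 2000000
    cost = 15120 + 50000*120 = 6015120
step 5: join E via nl
    card(P join E) = 2000000*80/(100) = 1600000
    cost = 6015120 + 2000000*80 = 166015120

166015120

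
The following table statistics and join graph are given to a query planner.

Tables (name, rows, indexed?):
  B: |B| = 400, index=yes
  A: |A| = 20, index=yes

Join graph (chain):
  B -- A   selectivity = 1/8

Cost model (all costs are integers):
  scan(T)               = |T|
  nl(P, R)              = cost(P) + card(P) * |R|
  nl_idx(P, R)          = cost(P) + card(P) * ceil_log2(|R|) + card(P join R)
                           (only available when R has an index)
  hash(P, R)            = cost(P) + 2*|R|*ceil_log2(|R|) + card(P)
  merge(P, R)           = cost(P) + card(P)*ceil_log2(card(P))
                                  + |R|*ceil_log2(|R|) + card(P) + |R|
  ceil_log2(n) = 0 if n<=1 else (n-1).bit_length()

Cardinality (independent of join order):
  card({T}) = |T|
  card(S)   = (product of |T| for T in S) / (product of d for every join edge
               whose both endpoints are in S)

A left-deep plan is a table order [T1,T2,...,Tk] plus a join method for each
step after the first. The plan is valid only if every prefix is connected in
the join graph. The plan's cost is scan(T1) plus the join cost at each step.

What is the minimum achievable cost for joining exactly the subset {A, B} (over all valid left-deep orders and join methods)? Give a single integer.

1000

Selinger DP over subsets of {A,B}:
  {B}: scan cost=400, card=400
  {A}: scan cost=20, card=20
  {AB}: card=1000; try (A,hash)→1000, (B,nl_idx)→1200, (A,nl_idx)→3400, (B,merge)→4140, (A,merge)→4520, (B,hash)→7240 …(+2); best=1000 via (A,hash)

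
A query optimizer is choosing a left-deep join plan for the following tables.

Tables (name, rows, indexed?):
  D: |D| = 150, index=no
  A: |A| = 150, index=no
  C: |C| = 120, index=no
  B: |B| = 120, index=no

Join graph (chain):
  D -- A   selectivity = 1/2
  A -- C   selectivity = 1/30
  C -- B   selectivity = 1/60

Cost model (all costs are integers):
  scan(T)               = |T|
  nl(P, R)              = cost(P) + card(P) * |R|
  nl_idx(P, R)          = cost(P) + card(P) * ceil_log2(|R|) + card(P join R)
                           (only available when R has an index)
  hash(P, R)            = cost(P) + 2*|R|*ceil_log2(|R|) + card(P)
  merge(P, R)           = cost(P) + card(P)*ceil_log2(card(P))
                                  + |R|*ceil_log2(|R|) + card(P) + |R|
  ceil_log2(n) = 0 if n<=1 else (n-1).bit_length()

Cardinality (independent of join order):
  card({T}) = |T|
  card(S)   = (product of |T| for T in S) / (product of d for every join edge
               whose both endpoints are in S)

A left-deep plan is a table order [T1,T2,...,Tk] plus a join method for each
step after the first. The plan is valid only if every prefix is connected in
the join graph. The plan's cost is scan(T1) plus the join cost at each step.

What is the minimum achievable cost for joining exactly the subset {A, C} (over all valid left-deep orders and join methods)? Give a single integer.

Selinger DP over subsets of {A,C}:
  {A}: scan cost=150, card=150
  {C}: scan cost=120, card=120
  {AC}: card=600; try (C,hash)→1980, (A,merge)→2430, (C,merge)→2460, (A,hash)→2640, (A,nl)→18120, (C,nl)→18150; best=1980 via (C,hash)

1980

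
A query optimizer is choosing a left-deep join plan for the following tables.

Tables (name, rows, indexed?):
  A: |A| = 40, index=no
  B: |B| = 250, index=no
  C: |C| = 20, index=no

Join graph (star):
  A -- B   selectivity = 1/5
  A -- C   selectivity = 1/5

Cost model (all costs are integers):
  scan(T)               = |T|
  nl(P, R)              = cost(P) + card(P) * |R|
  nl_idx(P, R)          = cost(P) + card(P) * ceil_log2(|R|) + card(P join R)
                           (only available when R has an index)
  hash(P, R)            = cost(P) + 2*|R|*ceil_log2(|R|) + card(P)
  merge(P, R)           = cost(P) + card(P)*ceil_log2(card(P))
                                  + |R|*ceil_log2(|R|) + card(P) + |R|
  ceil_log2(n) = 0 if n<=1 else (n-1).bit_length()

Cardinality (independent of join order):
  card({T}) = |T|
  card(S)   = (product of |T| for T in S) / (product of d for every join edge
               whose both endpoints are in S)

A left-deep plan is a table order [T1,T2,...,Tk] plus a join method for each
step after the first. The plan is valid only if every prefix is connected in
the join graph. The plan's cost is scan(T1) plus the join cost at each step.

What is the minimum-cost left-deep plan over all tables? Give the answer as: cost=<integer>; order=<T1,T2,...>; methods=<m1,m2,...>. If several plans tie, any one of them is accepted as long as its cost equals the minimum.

cost=3180; order=B,A,C; methods=hash,hash

Selinger DP (subsets sized 1..n):
  {A}: scan cost=40, card=40
  {B}: scan cost=250, card=250
  {C}: scan cost=20, card=20
  {AB}: card=2000; try (A,hash)→980, (B,merge)→2570, (A,merge)→2780, (B,hash)→4080, (B,nl)→10040, (A,nl)→10250; best=980 via (A,hash)
  {AC}: card=160; try (C,hash)→280, (A,merge)→420, (C,merge)→440, (A,hash)→520, (A,nl)→820, (C,nl)→840; best=280 via (C,hash)
  {ABC}: card=8000; try (C,hash)→3180, (B,merge)→3970, (B,hash)→4440, (C,merge)→25100, (B,nl)→40280, (C,nl)→40980; best=3180 via (C,hash)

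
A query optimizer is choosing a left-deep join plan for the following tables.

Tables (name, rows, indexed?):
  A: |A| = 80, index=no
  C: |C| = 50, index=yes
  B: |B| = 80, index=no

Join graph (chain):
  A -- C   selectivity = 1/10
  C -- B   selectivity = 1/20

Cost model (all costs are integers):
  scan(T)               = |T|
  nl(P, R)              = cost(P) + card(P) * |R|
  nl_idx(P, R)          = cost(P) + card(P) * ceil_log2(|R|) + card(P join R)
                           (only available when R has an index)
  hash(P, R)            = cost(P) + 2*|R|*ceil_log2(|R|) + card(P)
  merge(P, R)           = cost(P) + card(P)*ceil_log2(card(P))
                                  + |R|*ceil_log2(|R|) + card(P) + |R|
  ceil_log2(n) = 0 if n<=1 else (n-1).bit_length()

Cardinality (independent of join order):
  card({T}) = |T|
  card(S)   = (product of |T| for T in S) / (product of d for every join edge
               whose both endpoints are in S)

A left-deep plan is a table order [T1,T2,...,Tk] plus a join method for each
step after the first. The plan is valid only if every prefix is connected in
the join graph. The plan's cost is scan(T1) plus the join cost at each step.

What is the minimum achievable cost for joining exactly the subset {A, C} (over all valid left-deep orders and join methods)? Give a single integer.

Selinger DP over subsets of {A,C}:
  {A}: scan cost=80, card=80
  {C}: scan cost=50, card=50
  {AC}: card=400; try (C,hash)→760, (C,nl_idx)→960, (A,merge)→1040, (C,merge)→1070, (A,hash)→1220, (A,nl)→4050 …(+1); best=760 via (C,hash)

760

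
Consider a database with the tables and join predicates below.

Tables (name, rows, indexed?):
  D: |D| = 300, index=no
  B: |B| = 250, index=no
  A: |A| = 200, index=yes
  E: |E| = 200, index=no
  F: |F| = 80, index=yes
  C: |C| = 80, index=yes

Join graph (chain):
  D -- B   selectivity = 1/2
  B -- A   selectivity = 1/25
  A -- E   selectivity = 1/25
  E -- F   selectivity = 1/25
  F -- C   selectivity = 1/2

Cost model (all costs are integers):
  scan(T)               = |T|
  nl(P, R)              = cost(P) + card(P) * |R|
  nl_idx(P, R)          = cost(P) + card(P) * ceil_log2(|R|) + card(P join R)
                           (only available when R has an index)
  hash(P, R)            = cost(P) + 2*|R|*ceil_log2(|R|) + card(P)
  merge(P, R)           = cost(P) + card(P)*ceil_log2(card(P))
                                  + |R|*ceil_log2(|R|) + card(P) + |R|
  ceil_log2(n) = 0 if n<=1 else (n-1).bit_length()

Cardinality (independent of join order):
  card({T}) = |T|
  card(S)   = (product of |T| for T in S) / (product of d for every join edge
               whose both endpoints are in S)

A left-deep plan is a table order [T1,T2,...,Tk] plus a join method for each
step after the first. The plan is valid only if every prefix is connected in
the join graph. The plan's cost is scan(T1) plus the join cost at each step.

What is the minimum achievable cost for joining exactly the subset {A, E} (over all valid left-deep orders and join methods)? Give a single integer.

3400

Selinger DP over subsets of {A,E}:
  {A}: scan cost=200, card=200
  {E}: scan cost=200, card=200
  {AE}: card=1600; try (A,nl_idx)→3400, (E,hash)→3600, (A,hash)→3600, (E,merge)→3800, (A,merge)→3800, (E,nl)→40200 …(+1); best=3400 via (A,nl_idx)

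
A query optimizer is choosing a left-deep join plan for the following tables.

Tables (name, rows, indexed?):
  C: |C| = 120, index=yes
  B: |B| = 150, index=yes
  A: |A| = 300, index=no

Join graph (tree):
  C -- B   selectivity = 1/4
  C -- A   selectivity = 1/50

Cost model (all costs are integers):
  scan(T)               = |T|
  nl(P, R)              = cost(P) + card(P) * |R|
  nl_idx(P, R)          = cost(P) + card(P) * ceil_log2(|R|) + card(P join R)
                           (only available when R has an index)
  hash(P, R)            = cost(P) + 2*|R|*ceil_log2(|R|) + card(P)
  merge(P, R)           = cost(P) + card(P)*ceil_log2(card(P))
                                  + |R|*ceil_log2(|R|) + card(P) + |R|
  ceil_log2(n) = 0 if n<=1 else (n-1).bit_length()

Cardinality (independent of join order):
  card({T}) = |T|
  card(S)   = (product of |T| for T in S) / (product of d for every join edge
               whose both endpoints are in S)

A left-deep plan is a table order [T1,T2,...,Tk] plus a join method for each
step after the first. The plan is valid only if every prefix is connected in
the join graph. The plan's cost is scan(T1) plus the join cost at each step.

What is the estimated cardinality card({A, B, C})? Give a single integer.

Tables in S: A(300), B(150), C(120)
Edges inside S: C-B(d=4), C-A(d=50)
numerator = 300 * 150 * 120 = 5400000
denominator = 4 * 50 = 200
card(S) = 5400000 / 200 = 27000

27000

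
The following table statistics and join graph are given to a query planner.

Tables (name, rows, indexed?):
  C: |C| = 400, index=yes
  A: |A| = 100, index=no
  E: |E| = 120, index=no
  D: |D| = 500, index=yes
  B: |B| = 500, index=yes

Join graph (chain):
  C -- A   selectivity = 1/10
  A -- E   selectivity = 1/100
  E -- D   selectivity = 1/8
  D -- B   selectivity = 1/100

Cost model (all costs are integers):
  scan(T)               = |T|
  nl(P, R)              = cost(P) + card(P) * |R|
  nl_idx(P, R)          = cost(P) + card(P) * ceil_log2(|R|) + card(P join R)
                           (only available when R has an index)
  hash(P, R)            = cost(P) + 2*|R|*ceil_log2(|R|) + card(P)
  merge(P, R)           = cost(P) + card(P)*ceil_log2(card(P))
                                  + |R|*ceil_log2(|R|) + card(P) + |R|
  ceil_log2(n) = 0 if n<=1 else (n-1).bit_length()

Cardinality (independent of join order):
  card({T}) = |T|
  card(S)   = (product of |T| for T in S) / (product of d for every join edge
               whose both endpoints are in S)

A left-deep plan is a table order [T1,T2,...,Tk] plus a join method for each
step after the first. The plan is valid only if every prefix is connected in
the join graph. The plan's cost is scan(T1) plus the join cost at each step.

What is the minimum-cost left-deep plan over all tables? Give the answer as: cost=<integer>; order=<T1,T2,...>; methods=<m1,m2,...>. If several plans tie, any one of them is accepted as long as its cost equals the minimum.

Selinger DP (subsets sized 1..n):
  {C}: scan cost=400, card=400
  {A}: scan cost=100, card=100
  {E}: scan cost=120, card=120
  {D}: scan cost=500, card=500
  {B}: scan cost=500, card=500
  {AC}: card=4000; try (A,hash)→2200, (C,merge)→4900, (C,nl_idx)→5000, (A,merge)→5200, (C,hash)→7400, (C,nl)→40100 …(+1); best=2200 via (A,hash)
  {AE}: card=120; try (A,hash)→1640, (E,merge)→1860, (E,hash)→1880, (A,merge)→1880, (E,nl)→12100, (A,nl)→12120; best=1640 via (A,hash)
  {DE}: card=7500; try (E,hash)→2680, (D,merge)→6080, (E,merge)→6460, (D,nl_idx)→8700, (D,hash)→9240, (D,nl)→60120 …(+1); best=2680 via (E,hash)
  {BD}: card=2500; try (D,nl_idx)→7500, (B,nl_idx)→7500, (D,hash)→10000, (B,hash)→10000, (D,merge)→10500, (B,merge)→10500 …(+2); best=7500 via (D,nl_idx)
  {ACE}: card=4800; try (C,merge)→6600, (C,nl_idx)→7520, (E,hash)→7880, (C,hash)→8960, (C,nl)→49640, (E,merge)→55160 …(+1); best=6600 via (C,merge)
  {ADE}: card=7500; try (D,merge)→7600, (D,nl_idx)→10220, (D,hash)→10760, (A,hash)→11580, (D,nl)→61640, (A,merge)→108480 …(+1); best=7600 via (D,merge)
  {BDE}: card=37500; try (E,hash)→11680, (B,hash)→19180, (E,merge)→40960, (B,nl_idx)→107680, (B,merge)→112680, (E,nl)→307500 …(+1); best=11680 via (E,hash)
  {ACDE}: card=300000; try (D,hash)→20400, (C,hash)→22300, (D,merge)→78800, (C,merge)→116600, (D,nl_idx)→349800, (C,nl_idx)→375100 …(+2); best=20400 via (D,hash)
  {ABDE}: card=37500; try (B,hash)→24100, (A,hash)→50580, (B,nl_idx)→112600, (B,merge)→117600, (A,merge)→649980, (B,nl)→3757600 …(+1); best=24100 via (B,hash)
  {ABCDE}: card=1500000; try (C,hash)→68800, (B,hash)→329400, (C,merge)→665600, (C,nl_idx)→1861600, (B,nl_idx)→4220400, (B,merge)→6025400 …(+2); best=68800 via (C,hash)

cost=68800; order=E,A,D,B,C; methods=hash,merge,hash,hash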